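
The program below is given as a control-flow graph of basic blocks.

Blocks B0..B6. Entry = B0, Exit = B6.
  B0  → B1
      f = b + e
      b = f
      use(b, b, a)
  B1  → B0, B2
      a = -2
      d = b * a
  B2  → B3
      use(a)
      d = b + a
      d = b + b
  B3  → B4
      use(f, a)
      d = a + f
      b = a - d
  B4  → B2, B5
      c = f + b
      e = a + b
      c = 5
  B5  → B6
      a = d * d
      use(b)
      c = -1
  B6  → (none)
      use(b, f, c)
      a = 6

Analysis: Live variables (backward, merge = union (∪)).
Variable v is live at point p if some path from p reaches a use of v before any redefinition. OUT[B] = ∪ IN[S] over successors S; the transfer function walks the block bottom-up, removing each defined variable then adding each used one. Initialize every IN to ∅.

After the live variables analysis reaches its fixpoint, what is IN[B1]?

Converged values:
  B0: | IN={a, b, e} | OUT={b, e, f}
  B1: | IN={b, e, f} | OUT={a, b, e, f}
  B2: | IN={a, b, f} | OUT={a, f}
  B3: | IN={a, f} | OUT={a, b, d, f}
  B4: | IN={a, b, d, f} | OUT={a, b, d, f}
  B5: | IN={b, d, f} | OUT={b, c, f}
  B6: | IN={b, c, f} | OUT={}

Merge at B1: OUT[B1] = IN[B0] ⊔ IN[B2] = {a, b, e, f}
Applying B1's transfer function to that OUT value gives IN[B1] (row B1 above).

Answer: {b, e, f}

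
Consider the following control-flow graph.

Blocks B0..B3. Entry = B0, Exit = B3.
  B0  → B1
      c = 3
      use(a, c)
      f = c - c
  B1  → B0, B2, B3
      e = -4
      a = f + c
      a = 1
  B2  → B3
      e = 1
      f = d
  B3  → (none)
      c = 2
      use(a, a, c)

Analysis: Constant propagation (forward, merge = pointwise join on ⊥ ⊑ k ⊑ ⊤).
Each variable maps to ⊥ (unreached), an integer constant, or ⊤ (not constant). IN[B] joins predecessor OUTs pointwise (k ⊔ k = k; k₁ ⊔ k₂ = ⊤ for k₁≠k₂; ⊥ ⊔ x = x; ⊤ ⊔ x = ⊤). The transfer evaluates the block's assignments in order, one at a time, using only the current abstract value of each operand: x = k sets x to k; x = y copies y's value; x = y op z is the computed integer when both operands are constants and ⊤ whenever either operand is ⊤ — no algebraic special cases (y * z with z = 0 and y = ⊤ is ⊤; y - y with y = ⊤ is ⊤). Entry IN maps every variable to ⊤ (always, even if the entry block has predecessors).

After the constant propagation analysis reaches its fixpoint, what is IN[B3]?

Answer: {a: 1, b: ⊤, c: 3, d: ⊤, e: ⊤, f: ⊤}

Working:
Per-block solution:
  B0: | IN=(all ⊤) | OUT={c:3, f:0; rest ⊤}
  B1: | IN={c:3, f:0; rest ⊤} | OUT={a:1, c:3, e:-4, f:0; rest ⊤}
  B2: | IN={a:1, c:3, e:-4, f:0; rest ⊤} | OUT={a:1, c:3, e:1; rest ⊤}
  B3: | IN={a:1, c:3; rest ⊤} | OUT={a:1, c:2; rest ⊤}

Merge at B3: IN[B3] = OUT[B1] ⊔ OUT[B2] = {a: 1, b: ⊤, c: 3, d: ⊤, e: ⊤, f: ⊤}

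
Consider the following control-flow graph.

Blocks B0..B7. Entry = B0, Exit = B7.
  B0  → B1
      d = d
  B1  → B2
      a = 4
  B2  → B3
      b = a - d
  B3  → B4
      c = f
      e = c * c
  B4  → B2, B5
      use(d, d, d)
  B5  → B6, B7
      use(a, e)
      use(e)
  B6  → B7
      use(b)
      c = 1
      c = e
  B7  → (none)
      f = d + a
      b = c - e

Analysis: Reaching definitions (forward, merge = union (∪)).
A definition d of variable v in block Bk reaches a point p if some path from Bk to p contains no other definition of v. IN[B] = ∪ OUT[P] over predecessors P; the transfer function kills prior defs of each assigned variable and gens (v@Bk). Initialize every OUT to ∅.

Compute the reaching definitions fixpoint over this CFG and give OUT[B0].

Fixpoint table:
  B0: | IN={} | OUT={d@B0}
  B1: | IN={d@B0} | OUT={a@B1, d@B0}
  B2: | IN={a@B1, b@B2, c@B3, d@B0, e@B3} | OUT={a@B1, b@B2, c@B3, d@B0, e@B3}
  B3: | IN={a@B1, b@B2, c@B3, d@B0, e@B3} | OUT={a@B1, b@B2, c@B3, d@B0, e@B3}
  B4: | IN={a@B1, b@B2, c@B3, d@B0, e@B3} | OUT={a@B1, b@B2, c@B3, d@B0, e@B3}
  B5: | IN={a@B1, b@B2, c@B3, d@B0, e@B3} | OUT={a@B1, b@B2, c@B3, d@B0, e@B3}
  B6: | IN={a@B1, b@B2, c@B3, d@B0, e@B3} | OUT={a@B1, b@B2, c@B6, d@B0, e@B3}
  B7: | IN={a@B1, b@B2, c@B3, c@B6, d@B0, e@B3} | OUT={a@B1, b@B7, c@B3, c@B6, d@B0, e@B3, f@B7}

B0 is the boundary node: IN[B0] = {}
Applying B0's transfer function to that IN value gives OUT[B0] (row B0 above).

Answer: {d@B0}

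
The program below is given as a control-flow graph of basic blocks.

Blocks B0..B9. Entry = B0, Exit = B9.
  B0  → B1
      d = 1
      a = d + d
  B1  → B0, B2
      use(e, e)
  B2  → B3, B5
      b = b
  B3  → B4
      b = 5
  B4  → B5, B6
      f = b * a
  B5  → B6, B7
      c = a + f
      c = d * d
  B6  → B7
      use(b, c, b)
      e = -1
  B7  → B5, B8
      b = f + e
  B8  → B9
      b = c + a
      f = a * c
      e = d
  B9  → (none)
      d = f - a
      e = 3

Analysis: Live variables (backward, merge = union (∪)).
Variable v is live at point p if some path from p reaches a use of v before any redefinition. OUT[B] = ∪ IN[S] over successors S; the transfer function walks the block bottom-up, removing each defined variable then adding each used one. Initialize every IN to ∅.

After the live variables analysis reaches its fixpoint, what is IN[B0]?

Converged values:
  B0:   IN={b, c, e, f}   OUT={a, b, c, d, e, f}
  B1:   IN={a, b, c, d, e, f}   OUT={a, b, c, d, e, f}
  B2:   IN={a, b, c, d, e, f}   OUT={a, b, c, d, e, f}
  B3:   IN={a, c, d, e}   OUT={a, b, c, d, e}
  B4:   IN={a, b, c, d, e}   OUT={a, b, c, d, e, f}
  B5:   IN={a, b, d, e, f}   OUT={a, b, c, d, e, f}
  B6:   IN={a, b, c, d, f}   OUT={a, c, d, e, f}
  B7:   IN={a, c, d, e, f}   OUT={a, b, c, d, e, f}
  B8:   IN={a, c, d}   OUT={a, f}
  B9:   IN={a, f}   OUT={}

Merge at B0: OUT[B0] = IN[B1] = {a, b, c, d, e, f}
Applying B0's transfer function to that OUT value gives IN[B0] (row B0 above).

Answer: {b, c, e, f}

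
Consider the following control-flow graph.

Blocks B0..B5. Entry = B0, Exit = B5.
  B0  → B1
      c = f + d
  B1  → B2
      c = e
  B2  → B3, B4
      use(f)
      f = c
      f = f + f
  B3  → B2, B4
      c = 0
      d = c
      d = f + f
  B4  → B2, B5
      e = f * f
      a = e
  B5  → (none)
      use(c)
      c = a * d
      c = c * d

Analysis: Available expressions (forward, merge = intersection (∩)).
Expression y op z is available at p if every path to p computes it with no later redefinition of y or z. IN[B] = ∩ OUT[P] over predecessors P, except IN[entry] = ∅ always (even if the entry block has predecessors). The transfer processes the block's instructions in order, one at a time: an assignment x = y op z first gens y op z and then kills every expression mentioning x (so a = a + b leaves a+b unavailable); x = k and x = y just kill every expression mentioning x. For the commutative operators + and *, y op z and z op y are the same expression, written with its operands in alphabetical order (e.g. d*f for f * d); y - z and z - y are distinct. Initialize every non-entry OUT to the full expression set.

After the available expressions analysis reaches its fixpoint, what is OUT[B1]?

Per-block solution:
  B0:  IN={}  OUT={d+f}
  B1:  IN={d+f}  OUT={d+f}
  B2:  IN={}  OUT={}
  B3:  IN={}  OUT={f+f}
  B4:  IN={}  OUT={f*f}
  B5:  IN={f*f}  OUT={a*d, f*f}

Merge at B1: IN[B1] = OUT[B0] = {d+f}
Applying B1's transfer function to that IN value gives OUT[B1] (row B1 above).

Answer: {d+f}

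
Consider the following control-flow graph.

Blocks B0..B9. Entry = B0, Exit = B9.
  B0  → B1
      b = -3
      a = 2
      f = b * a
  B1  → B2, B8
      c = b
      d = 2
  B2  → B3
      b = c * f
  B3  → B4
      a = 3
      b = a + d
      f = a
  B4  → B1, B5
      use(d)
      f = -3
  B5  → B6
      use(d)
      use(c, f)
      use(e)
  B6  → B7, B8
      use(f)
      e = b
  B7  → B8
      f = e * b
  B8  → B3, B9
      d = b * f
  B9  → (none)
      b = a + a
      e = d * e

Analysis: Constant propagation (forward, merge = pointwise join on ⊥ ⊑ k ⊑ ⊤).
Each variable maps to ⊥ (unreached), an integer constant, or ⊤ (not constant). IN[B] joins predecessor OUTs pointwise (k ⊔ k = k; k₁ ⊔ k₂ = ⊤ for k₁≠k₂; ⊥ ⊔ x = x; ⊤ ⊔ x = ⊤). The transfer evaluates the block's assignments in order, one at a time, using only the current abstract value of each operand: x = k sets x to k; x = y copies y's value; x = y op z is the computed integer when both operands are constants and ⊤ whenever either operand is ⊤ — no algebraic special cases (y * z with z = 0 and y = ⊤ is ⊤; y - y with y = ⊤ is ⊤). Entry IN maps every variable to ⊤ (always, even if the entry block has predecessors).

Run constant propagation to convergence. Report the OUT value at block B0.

Fixpoint table:
  B0:   IN=(all ⊤)   OUT={a:2, b:-3, f:-6; rest ⊤}
  B1:   IN=(all ⊤)   OUT={d:2; rest ⊤}
  B2:   IN={d:2; rest ⊤}   OUT={d:2; rest ⊤}
  B3:   IN=(all ⊤)   OUT={a:3, f:3; rest ⊤}
  B4:   IN={a:3, f:3; rest ⊤}   OUT={a:3, f:-3; rest ⊤}
  B5:   IN={a:3, f:-3; rest ⊤}   OUT={a:3, f:-3; rest ⊤}
  B6:   IN={a:3, f:-3; rest ⊤}   OUT={a:3, f:-3; rest ⊤}
  B7:   IN={a:3, f:-3; rest ⊤}   OUT={a:3; rest ⊤}
  B8:   IN=(all ⊤)   OUT=(all ⊤)
  B9:   IN=(all ⊤)   OUT=(all ⊤)

B0 is the boundary node: IN[B0] = {a: ⊤, b: ⊤, c: ⊤, d: ⊤, e: ⊤, f: ⊤}
Applying B0's transfer function to that IN value gives OUT[B0] (row B0 above).

Answer: {a: 2, b: -3, c: ⊤, d: ⊤, e: ⊤, f: -6}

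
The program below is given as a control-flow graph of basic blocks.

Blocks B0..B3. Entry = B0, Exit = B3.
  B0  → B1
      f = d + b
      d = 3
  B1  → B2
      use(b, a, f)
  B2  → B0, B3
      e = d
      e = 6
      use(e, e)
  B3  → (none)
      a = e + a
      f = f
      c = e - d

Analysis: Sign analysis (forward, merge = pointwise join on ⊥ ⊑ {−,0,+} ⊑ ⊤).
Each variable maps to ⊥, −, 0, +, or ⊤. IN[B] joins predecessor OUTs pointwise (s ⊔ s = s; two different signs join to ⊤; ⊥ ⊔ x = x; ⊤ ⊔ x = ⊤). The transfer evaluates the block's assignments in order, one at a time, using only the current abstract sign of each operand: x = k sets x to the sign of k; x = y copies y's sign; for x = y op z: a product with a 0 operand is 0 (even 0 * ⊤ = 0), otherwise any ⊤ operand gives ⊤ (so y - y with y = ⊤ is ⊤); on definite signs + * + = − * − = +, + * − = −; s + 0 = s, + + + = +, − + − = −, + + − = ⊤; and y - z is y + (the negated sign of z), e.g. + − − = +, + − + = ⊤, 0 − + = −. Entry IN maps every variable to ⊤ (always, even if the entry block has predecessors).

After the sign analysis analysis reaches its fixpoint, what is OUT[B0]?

Converged values:
  B0:   IN=(all ⊤)   OUT={d:+; rest ⊤}
  B1:   IN={d:+; rest ⊤}   OUT={d:+; rest ⊤}
  B2:   IN={d:+; rest ⊤}   OUT={d:+, e:+; rest ⊤}
  B3:   IN={d:+, e:+; rest ⊤}   OUT={d:+, e:+; rest ⊤}

Merge at B0 (entry node, so the boundary value (all ⊤) is joined with the incoming edge(s)): IN[B0] = (all ⊤) ⊔ OUT[B2] = {a: ⊤, b: ⊤, c: ⊤, d: ⊤, e: ⊤, f: ⊤}
Applying B0's transfer function to that IN value gives OUT[B0] (row B0 above).

Answer: {a: ⊤, b: ⊤, c: ⊤, d: +, e: ⊤, f: ⊤}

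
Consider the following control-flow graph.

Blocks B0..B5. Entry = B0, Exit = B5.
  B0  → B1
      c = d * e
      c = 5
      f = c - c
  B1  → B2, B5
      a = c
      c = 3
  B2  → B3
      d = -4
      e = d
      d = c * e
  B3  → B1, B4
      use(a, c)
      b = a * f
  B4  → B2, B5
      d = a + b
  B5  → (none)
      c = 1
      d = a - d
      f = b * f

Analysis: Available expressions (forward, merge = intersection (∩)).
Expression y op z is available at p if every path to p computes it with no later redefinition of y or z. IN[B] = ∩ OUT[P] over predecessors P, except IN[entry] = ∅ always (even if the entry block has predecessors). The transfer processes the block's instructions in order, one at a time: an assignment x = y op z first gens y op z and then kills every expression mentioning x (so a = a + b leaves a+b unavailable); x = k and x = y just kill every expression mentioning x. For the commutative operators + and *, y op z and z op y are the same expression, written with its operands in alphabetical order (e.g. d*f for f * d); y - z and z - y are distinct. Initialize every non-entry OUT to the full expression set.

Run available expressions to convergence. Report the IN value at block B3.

Per-block solution:
  B0: | IN={} | OUT={c-c, d*e}
  B1: | IN={} | OUT={}
  B2: | IN={} | OUT={c*e}
  B3: | IN={c*e} | OUT={a*f, c*e}
  B4: | IN={a*f, c*e} | OUT={a*f, a+b, c*e}
  B5: | IN={} | OUT={}

Merge at B3: IN[B3] = OUT[B2] = {c*e}

Answer: {c*e}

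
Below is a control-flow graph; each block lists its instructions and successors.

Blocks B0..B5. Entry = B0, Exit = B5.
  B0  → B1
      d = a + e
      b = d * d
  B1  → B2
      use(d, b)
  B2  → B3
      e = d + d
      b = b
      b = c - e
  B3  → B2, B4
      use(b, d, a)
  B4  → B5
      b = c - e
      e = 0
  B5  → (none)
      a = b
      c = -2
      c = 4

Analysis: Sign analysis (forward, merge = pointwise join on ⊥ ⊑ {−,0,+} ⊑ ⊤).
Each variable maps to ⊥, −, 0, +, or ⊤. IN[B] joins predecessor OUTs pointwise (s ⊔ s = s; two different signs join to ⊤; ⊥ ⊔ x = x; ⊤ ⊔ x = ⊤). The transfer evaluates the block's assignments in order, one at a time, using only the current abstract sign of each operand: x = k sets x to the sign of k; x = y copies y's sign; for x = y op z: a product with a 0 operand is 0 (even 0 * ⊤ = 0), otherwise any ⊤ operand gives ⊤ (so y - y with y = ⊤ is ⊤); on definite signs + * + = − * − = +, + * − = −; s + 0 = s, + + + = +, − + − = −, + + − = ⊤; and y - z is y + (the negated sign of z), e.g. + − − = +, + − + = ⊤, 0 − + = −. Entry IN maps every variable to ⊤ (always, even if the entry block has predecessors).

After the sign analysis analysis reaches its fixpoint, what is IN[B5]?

Answer: {a: ⊤, b: ⊤, c: ⊤, d: ⊤, e: 0, f: ⊤}

Derivation:
Per-block solution:
  B0: | IN=(all ⊤) | OUT=(all ⊤)
  B1: | IN=(all ⊤) | OUT=(all ⊤)
  B2: | IN=(all ⊤) | OUT=(all ⊤)
  B3: | IN=(all ⊤) | OUT=(all ⊤)
  B4: | IN=(all ⊤) | OUT={e:0; rest ⊤}
  B5: | IN={e:0; rest ⊤} | OUT={c:+, e:0; rest ⊤}

Merge at B5: IN[B5] = OUT[B4] = {a: ⊤, b: ⊤, c: ⊤, d: ⊤, e: 0, f: ⊤}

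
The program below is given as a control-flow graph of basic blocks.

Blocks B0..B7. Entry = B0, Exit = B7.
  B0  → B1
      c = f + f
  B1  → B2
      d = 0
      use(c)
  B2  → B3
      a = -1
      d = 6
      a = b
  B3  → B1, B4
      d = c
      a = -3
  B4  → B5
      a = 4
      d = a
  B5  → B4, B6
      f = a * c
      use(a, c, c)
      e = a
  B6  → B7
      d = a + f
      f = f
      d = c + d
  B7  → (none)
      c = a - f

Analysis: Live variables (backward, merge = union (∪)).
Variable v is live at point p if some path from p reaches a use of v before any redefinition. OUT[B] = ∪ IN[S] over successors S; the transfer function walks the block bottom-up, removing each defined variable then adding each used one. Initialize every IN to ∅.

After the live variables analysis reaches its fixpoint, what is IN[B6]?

Fixpoint table:
  B0:   IN={b, f}   OUT={b, c}
  B1:   IN={b, c}   OUT={b, c}
  B2:   IN={b, c}   OUT={b, c}
  B3:   IN={b, c}   OUT={b, c}
  B4:   IN={c}   OUT={a, c}
  B5:   IN={a, c}   OUT={a, c, f}
  B6:   IN={a, c, f}   OUT={a, f}
  B7:   IN={a, f}   OUT={}

Merge at B6: OUT[B6] = IN[B7] = {a, f}
Applying B6's transfer function to that OUT value gives IN[B6] (row B6 above).

Answer: {a, c, f}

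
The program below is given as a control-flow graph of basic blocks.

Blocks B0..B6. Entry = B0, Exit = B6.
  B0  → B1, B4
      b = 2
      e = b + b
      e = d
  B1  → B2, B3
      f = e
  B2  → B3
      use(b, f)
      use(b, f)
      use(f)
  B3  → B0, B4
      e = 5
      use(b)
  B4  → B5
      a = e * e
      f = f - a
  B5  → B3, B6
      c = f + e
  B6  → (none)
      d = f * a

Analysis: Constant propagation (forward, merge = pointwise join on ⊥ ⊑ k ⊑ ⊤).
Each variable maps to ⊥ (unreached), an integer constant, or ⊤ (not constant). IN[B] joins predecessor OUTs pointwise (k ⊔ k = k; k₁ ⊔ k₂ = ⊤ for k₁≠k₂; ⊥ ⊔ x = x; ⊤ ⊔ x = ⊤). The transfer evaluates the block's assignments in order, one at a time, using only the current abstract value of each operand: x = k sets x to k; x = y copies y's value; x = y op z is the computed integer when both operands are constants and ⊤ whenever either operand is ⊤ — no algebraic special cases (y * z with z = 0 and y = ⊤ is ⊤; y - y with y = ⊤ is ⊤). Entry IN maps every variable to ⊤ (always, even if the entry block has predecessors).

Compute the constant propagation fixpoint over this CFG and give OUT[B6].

Per-block solution:
  B0: | IN=(all ⊤) | OUT={b:2; rest ⊤}
  B1: | IN={b:2; rest ⊤} | OUT={b:2; rest ⊤}
  B2: | IN={b:2; rest ⊤} | OUT={b:2; rest ⊤}
  B3: | IN={b:2; rest ⊤} | OUT={b:2, e:5; rest ⊤}
  B4: | IN={b:2; rest ⊤} | OUT={b:2; rest ⊤}
  B5: | IN={b:2; rest ⊤} | OUT={b:2; rest ⊤}
  B6: | IN={b:2; rest ⊤} | OUT={b:2; rest ⊤}

Merge at B6: IN[B6] = OUT[B5] = {a: ⊤, b: 2, c: ⊤, d: ⊤, e: ⊤, f: ⊤}
Applying B6's transfer function to that IN value gives OUT[B6] (row B6 above).

Answer: {a: ⊤, b: 2, c: ⊤, d: ⊤, e: ⊤, f: ⊤}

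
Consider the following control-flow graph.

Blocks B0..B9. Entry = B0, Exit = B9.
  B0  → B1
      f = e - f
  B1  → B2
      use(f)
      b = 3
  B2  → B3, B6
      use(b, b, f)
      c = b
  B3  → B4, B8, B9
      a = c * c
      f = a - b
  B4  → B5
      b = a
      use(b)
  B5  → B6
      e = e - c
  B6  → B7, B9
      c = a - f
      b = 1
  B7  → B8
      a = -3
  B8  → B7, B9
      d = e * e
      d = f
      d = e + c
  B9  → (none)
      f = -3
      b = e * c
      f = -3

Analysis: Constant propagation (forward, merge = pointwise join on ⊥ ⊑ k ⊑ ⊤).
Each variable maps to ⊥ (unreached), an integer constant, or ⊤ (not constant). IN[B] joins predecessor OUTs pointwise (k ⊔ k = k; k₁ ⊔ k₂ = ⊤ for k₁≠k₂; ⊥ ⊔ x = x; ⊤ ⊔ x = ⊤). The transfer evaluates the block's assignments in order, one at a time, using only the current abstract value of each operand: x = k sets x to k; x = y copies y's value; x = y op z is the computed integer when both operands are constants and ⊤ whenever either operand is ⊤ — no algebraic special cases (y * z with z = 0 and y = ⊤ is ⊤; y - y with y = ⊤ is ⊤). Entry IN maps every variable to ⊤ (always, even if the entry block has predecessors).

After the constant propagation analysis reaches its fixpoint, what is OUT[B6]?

Fixpoint table:
  B0:  IN=(all ⊤)  OUT=(all ⊤)
  B1:  IN=(all ⊤)  OUT={b:3; rest ⊤}
  B2:  IN={b:3; rest ⊤}  OUT={b:3, c:3; rest ⊤}
  B3:  IN={b:3, c:3; rest ⊤}  OUT={a:9, b:3, c:3, f:6; rest ⊤}
  B4:  IN={a:9, b:3, c:3, f:6; rest ⊤}  OUT={a:9, b:9, c:3, f:6; rest ⊤}
  B5:  IN={a:9, b:9, c:3, f:6; rest ⊤}  OUT={a:9, b:9, c:3, f:6; rest ⊤}
  B6:  IN={c:3; rest ⊤}  OUT={b:1; rest ⊤}
  B7:  IN=(all ⊤)  OUT={a:-3; rest ⊤}
  B8:  IN=(all ⊤)  OUT=(all ⊤)
  B9:  IN=(all ⊤)  OUT={f:-3; rest ⊤}

Merge at B6: IN[B6] = OUT[B2] ⊔ OUT[B5] = {a: ⊤, b: ⊤, c: 3, d: ⊤, e: ⊤, f: ⊤}
Applying B6's transfer function to that IN value gives OUT[B6] (row B6 above).

Answer: {a: ⊤, b: 1, c: ⊤, d: ⊤, e: ⊤, f: ⊤}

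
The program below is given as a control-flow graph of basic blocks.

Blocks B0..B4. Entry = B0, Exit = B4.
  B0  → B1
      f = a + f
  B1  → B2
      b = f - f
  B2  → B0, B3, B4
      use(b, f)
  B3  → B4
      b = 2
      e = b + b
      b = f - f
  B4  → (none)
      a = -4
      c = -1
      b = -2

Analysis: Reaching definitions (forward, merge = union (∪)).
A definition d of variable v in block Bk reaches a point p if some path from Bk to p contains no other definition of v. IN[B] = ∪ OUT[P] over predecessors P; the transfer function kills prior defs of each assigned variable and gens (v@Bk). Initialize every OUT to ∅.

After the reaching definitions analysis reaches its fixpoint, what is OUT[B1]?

Answer: {b@B1, f@B0}

Derivation:
Converged values:
  B0:  IN={b@B1, f@B0}  OUT={b@B1, f@B0}
  B1:  IN={b@B1, f@B0}  OUT={b@B1, f@B0}
  B2:  IN={b@B1, f@B0}  OUT={b@B1, f@B0}
  B3:  IN={b@B1, f@B0}  OUT={b@B3, e@B3, f@B0}
  B4:  IN={b@B1, b@B3, e@B3, f@B0}  OUT={a@B4, b@B4, c@B4, e@B3, f@B0}

Merge at B1: IN[B1] = OUT[B0] = {b@B1, f@B0}
Applying B1's transfer function to that IN value gives OUT[B1] (row B1 above).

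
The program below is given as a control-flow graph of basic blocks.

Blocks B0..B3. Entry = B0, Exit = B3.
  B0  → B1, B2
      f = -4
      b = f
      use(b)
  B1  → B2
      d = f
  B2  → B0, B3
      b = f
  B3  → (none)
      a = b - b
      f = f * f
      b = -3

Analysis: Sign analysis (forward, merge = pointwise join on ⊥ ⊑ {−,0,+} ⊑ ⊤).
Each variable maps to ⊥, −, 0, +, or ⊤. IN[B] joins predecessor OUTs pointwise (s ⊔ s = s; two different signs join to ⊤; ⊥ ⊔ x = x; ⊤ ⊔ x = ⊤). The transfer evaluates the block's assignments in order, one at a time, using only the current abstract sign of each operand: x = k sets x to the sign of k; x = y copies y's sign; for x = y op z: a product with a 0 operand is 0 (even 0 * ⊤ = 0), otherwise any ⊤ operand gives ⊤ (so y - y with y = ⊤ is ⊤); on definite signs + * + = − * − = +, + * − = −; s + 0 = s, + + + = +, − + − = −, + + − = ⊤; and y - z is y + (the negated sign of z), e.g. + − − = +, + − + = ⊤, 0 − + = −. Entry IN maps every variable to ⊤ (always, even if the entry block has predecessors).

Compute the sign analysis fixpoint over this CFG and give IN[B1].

Answer: {a: ⊤, b: -, c: ⊤, d: ⊤, e: ⊤, f: -}

Working:
Per-block solution:
  B0:  IN=(all ⊤)  OUT={b:-, f:-; rest ⊤}
  B1:  IN={b:-, f:-; rest ⊤}  OUT={b:-, d:-, f:-; rest ⊤}
  B2:  IN={b:-, f:-; rest ⊤}  OUT={b:-, f:-; rest ⊤}
  B3:  IN={b:-, f:-; rest ⊤}  OUT={b:-, f:+; rest ⊤}

Merge at B1: IN[B1] = OUT[B0] = {a: ⊤, b: -, c: ⊤, d: ⊤, e: ⊤, f: -}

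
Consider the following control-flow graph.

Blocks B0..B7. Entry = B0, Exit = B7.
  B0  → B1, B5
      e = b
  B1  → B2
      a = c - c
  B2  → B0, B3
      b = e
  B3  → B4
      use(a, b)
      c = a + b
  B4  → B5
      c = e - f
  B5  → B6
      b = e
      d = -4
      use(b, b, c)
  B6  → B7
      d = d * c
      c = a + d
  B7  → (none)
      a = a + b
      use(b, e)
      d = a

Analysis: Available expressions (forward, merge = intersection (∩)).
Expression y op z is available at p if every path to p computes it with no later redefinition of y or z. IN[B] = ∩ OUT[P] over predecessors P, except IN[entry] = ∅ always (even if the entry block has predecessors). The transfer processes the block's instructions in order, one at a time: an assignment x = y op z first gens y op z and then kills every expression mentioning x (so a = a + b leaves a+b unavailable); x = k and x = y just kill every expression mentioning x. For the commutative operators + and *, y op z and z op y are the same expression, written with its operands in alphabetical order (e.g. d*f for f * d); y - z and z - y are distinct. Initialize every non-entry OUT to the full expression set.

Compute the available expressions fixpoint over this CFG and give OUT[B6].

Converged values:
  B0:   IN={}   OUT={}
  B1:   IN={}   OUT={c-c}
  B2:   IN={c-c}   OUT={c-c}
  B3:   IN={c-c}   OUT={a+b}
  B4:   IN={a+b}   OUT={a+b, e-f}
  B5:   IN={}   OUT={}
  B6:   IN={}   OUT={a+d}
  B7:   IN={a+d}   OUT={}

Merge at B6: IN[B6] = OUT[B5] = {}
Applying B6's transfer function to that IN value gives OUT[B6] (row B6 above).

Answer: {a+d}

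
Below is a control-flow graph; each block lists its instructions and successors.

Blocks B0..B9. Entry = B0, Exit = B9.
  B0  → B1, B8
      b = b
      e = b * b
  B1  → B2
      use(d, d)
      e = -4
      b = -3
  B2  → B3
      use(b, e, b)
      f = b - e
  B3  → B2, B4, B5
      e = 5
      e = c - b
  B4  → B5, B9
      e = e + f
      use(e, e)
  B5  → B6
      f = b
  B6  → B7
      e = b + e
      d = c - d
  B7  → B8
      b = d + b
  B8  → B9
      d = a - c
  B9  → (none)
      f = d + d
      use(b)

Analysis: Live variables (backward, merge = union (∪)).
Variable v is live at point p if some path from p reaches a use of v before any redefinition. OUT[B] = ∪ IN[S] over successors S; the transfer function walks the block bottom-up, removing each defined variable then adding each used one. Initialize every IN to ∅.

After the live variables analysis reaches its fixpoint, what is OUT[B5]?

Answer: {a, b, c, d, e}

Working:
Fixpoint table:
  B0: | IN={a, b, c, d} | OUT={a, b, c, d}
  B1: | IN={a, c, d} | OUT={a, b, c, d, e}
  B2: | IN={a, b, c, d, e} | OUT={a, b, c, d, f}
  B3: | IN={a, b, c, d, f} | OUT={a, b, c, d, e, f}
  B4: | IN={a, b, c, d, e, f} | OUT={a, b, c, d, e}
  B5: | IN={a, b, c, d, e} | OUT={a, b, c, d, e}
  B6: | IN={a, b, c, d, e} | OUT={a, b, c, d}
  B7: | IN={a, b, c, d} | OUT={a, b, c}
  B8: | IN={a, b, c} | OUT={b, d}
  B9: | IN={b, d} | OUT={}

Merge at B5: OUT[B5] = IN[B6] = {a, b, c, d, e}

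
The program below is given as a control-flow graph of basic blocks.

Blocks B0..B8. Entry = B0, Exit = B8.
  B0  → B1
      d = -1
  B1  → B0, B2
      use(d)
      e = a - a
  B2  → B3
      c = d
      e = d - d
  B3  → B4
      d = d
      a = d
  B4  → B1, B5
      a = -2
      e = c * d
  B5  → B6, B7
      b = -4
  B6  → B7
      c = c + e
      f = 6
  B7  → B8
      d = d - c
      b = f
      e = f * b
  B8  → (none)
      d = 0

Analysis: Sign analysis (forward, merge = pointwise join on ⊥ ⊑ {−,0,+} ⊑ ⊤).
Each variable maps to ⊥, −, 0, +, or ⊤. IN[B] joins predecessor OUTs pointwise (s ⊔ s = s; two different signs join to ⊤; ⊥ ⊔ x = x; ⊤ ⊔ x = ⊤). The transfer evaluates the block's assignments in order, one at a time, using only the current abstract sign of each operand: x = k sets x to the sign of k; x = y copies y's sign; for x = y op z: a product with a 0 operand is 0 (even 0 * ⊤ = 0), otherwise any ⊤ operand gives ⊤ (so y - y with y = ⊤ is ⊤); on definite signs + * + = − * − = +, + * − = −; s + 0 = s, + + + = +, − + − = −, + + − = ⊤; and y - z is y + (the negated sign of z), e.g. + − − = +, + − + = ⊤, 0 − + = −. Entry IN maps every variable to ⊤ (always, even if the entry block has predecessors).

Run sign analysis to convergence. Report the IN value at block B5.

Fixpoint table:
  B0:   IN=(all ⊤)   OUT={d:-; rest ⊤}
  B1:   IN={d:-; rest ⊤}   OUT={d:-; rest ⊤}
  B2:   IN={d:-; rest ⊤}   OUT={c:-, d:-; rest ⊤}
  B3:   IN={c:-, d:-; rest ⊤}   OUT={a:-, c:-, d:-; rest ⊤}
  B4:   IN={a:-, c:-, d:-; rest ⊤}   OUT={a:-, c:-, d:-, e:+; rest ⊤}
  B5:   IN={a:-, c:-, d:-, e:+; rest ⊤}   OUT={a:-, b:-, c:-, d:-, e:+; rest ⊤}
  B6:   IN={a:-, b:-, c:-, d:-, e:+; rest ⊤}   OUT={a:-, b:-, d:-, e:+, f:+; rest ⊤}
  B7:   IN={a:-, b:-, d:-, e:+; rest ⊤}   OUT={a:-; rest ⊤}
  B8:   IN={a:-; rest ⊤}   OUT={a:-, d:0; rest ⊤}

Merge at B5: IN[B5] = OUT[B4] = {a: -, b: ⊤, c: -, d: -, e: +, f: ⊤}

Answer: {a: -, b: ⊤, c: -, d: -, e: +, f: ⊤}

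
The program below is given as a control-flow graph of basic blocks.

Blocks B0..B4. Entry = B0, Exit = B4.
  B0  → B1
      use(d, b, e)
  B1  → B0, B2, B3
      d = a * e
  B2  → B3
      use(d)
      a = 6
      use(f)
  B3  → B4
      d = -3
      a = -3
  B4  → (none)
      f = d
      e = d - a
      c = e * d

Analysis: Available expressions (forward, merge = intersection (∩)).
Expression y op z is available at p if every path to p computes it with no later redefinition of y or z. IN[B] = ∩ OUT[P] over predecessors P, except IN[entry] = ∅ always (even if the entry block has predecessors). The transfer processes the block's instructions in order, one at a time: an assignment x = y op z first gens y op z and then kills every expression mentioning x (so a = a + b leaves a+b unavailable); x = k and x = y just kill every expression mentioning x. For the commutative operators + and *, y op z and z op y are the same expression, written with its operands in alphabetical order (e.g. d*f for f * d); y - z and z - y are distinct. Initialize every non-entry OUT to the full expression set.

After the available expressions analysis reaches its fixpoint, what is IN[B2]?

Per-block solution:
  B0: | IN={} | OUT={}
  B1: | IN={} | OUT={a*e}
  B2: | IN={a*e} | OUT={}
  B3: | IN={} | OUT={}
  B4: | IN={} | OUT={d*e, d-a}

Merge at B2: IN[B2] = OUT[B1] = {a*e}

Answer: {a*e}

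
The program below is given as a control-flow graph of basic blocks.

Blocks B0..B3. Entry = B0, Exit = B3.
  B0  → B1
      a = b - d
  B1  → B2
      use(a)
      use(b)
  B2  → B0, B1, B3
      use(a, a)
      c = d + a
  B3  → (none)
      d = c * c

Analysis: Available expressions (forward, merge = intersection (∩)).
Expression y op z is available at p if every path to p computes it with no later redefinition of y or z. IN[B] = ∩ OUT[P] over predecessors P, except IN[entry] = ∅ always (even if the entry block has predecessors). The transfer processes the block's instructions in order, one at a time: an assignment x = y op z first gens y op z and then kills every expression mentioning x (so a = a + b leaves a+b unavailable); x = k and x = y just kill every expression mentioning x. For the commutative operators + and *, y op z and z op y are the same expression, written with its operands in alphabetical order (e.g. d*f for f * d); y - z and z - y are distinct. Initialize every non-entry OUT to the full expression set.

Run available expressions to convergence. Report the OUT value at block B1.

Fixpoint table:
  B0:   IN={}   OUT={b-d}
  B1:   IN={b-d}   OUT={b-d}
  B2:   IN={b-d}   OUT={a+d, b-d}
  B3:   IN={a+d, b-d}   OUT={c*c}

Merge at B1: IN[B1] = OUT[B0] ∩ OUT[B2] = {b-d}
Applying B1's transfer function to that IN value gives OUT[B1] (row B1 above).

Answer: {b-d}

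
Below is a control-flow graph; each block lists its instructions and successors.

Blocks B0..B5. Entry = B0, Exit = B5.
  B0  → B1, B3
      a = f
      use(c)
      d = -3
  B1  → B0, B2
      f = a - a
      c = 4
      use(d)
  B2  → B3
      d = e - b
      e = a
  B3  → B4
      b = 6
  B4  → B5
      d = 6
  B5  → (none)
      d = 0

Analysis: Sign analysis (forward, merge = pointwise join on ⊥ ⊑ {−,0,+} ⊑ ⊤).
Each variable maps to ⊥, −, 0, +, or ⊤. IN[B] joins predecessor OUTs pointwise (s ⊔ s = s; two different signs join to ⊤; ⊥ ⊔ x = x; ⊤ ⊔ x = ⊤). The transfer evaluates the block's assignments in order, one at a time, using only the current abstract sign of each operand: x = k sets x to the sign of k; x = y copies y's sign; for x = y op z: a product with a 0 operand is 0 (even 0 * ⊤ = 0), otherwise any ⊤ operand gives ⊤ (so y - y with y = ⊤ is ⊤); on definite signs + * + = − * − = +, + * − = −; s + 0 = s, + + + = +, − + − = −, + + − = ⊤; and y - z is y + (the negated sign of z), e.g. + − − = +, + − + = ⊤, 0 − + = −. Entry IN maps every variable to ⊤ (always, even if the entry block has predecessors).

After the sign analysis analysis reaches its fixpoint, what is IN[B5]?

Answer: {a: ⊤, b: +, c: ⊤, d: +, e: ⊤, f: ⊤}

Trace:
Converged values:
  B0:   IN=(all ⊤)   OUT={d:-; rest ⊤}
  B1:   IN={d:-; rest ⊤}   OUT={c:+, d:-; rest ⊤}
  B2:   IN={c:+, d:-; rest ⊤}   OUT={c:+; rest ⊤}
  B3:   IN=(all ⊤)   OUT={b:+; rest ⊤}
  B4:   IN={b:+; rest ⊤}   OUT={b:+, d:+; rest ⊤}
  B5:   IN={b:+, d:+; rest ⊤}   OUT={b:+, d:0; rest ⊤}

Merge at B5: IN[B5] = OUT[B4] = {a: ⊤, b: +, c: ⊤, d: +, e: ⊤, f: ⊤}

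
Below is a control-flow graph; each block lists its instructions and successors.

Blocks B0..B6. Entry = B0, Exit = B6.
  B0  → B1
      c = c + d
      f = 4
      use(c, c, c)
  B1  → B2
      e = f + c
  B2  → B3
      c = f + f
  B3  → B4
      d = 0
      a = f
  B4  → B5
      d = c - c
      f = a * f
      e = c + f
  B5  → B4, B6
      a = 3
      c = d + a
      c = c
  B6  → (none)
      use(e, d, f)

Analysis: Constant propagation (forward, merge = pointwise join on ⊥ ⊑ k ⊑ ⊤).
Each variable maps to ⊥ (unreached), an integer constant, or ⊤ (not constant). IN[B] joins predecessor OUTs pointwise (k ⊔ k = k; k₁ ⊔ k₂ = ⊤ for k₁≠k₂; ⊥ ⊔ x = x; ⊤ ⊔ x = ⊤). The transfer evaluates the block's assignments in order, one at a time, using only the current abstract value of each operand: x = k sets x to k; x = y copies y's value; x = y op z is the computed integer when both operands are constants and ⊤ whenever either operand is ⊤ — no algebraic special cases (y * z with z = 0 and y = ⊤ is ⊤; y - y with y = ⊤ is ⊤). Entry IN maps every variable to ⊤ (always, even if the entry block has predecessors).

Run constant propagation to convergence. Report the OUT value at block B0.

Answer: {a: ⊤, b: ⊤, c: ⊤, d: ⊤, e: ⊤, f: 4}

Working:
Fixpoint table:
  B0:   IN=(all ⊤)   OUT={f:4; rest ⊤}
  B1:   IN={f:4; rest ⊤}   OUT={f:4; rest ⊤}
  B2:   IN={f:4; rest ⊤}   OUT={c:8, f:4; rest ⊤}
  B3:   IN={c:8, f:4; rest ⊤}   OUT={a:4, c:8, d:0, f:4; rest ⊤}
  B4:   IN=(all ⊤)   OUT=(all ⊤)
  B5:   IN=(all ⊤)   OUT={a:3; rest ⊤}
  B6:   IN={a:3; rest ⊤}   OUT={a:3; rest ⊤}

B0 is the boundary node: IN[B0] = {a: ⊤, b: ⊤, c: ⊤, d: ⊤, e: ⊤, f: ⊤}
Applying B0's transfer function to that IN value gives OUT[B0] (row B0 above).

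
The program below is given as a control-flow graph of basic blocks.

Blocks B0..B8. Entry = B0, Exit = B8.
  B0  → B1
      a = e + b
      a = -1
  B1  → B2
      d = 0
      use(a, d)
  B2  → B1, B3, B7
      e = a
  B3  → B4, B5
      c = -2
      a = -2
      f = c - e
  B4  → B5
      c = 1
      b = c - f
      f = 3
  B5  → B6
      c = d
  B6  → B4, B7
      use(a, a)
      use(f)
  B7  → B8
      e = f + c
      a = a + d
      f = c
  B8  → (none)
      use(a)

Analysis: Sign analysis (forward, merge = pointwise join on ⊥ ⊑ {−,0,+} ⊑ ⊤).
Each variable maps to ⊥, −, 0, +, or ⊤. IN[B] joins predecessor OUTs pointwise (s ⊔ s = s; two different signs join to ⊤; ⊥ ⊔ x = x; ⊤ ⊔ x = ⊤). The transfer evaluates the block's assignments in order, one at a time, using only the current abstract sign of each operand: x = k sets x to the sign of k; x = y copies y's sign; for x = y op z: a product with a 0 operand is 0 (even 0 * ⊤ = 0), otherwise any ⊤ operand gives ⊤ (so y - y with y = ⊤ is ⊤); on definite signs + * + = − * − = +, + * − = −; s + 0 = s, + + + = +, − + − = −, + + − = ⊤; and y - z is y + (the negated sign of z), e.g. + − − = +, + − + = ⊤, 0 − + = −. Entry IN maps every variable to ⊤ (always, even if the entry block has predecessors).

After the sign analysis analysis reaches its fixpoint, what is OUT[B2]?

Answer: {a: -, b: ⊤, c: ⊤, d: 0, e: -, f: ⊤}

Derivation:
Fixpoint table:
  B0: | IN=(all ⊤) | OUT={a:-; rest ⊤}
  B1: | IN={a:-; rest ⊤} | OUT={a:-, d:0; rest ⊤}
  B2: | IN={a:-, d:0; rest ⊤} | OUT={a:-, d:0, e:-; rest ⊤}
  B3: | IN={a:-, d:0, e:-; rest ⊤} | OUT={a:-, c:-, d:0, e:-; rest ⊤}
  B4: | IN={a:-, d:0, e:-; rest ⊤} | OUT={a:-, c:+, d:0, e:-, f:+; rest ⊤}
  B5: | IN={a:-, d:0, e:-; rest ⊤} | OUT={a:-, c:0, d:0, e:-; rest ⊤}
  B6: | IN={a:-, c:0, d:0, e:-; rest ⊤} | OUT={a:-, c:0, d:0, e:-; rest ⊤}
  B7: | IN={a:-, d:0, e:-; rest ⊤} | OUT={a:-, d:0; rest ⊤}
  B8: | IN={a:-, d:0; rest ⊤} | OUT={a:-, d:0; rest ⊤}

Merge at B2: IN[B2] = OUT[B1] = {a: -, b: ⊤, c: ⊤, d: 0, e: ⊤, f: ⊤}
Applying B2's transfer function to that IN value gives OUT[B2] (row B2 above).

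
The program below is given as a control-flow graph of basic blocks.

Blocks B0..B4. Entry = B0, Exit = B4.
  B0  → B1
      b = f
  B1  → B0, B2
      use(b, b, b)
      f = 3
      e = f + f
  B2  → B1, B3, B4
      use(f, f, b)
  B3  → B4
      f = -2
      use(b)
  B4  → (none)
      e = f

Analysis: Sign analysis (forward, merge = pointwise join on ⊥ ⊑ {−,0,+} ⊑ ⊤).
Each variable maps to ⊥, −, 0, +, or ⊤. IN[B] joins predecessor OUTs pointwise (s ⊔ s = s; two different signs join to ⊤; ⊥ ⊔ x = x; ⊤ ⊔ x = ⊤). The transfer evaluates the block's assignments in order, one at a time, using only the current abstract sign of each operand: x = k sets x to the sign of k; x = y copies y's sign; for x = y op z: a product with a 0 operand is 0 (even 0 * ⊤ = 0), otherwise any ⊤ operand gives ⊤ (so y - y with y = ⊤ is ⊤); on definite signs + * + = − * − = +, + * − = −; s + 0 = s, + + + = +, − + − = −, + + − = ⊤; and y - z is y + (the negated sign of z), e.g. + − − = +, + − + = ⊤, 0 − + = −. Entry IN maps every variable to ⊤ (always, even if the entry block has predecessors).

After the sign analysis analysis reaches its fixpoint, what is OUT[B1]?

Answer: {a: ⊤, b: ⊤, c: ⊤, d: ⊤, e: +, f: +}

Derivation:
Per-block solution:
  B0:  IN=(all ⊤)  OUT=(all ⊤)
  B1:  IN=(all ⊤)  OUT={e:+, f:+; rest ⊤}
  B2:  IN={e:+, f:+; rest ⊤}  OUT={e:+, f:+; rest ⊤}
  B3:  IN={e:+, f:+; rest ⊤}  OUT={e:+, f:-; rest ⊤}
  B4:  IN={e:+; rest ⊤}  OUT=(all ⊤)

Merge at B1: IN[B1] = OUT[B0] ⊔ OUT[B2] = {a: ⊤, b: ⊤, c: ⊤, d: ⊤, e: ⊤, f: ⊤}
Applying B1's transfer function to that IN value gives OUT[B1] (row B1 above).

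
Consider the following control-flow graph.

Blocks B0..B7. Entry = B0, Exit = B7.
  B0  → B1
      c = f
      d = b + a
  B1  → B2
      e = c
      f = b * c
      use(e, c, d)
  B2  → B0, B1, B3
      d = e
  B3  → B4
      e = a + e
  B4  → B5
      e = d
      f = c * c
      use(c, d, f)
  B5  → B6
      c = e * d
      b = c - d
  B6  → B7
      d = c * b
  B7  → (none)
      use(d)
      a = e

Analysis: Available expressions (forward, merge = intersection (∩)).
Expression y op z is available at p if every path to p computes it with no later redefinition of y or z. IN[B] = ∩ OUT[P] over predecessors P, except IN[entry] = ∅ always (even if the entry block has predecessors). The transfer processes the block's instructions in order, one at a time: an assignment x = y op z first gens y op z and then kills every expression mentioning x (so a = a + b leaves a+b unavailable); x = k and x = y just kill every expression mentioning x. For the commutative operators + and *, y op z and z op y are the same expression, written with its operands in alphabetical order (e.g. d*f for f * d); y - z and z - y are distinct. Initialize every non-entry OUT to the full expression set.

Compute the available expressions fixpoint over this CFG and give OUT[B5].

Fixpoint table:
  B0: | IN={} | OUT={a+b}
  B1: | IN={a+b} | OUT={a+b, b*c}
  B2: | IN={a+b, b*c} | OUT={a+b, b*c}
  B3: | IN={a+b, b*c} | OUT={a+b, b*c}
  B4: | IN={a+b, b*c} | OUT={a+b, b*c, c*c}
  B5: | IN={a+b, b*c, c*c} | OUT={c-d, d*e}
  B6: | IN={c-d, d*e} | OUT={b*c}
  B7: | IN={b*c} | OUT={b*c}

Merge at B5: IN[B5] = OUT[B4] = {a+b, b*c, c*c}
Applying B5's transfer function to that IN value gives OUT[B5] (row B5 above).

Answer: {c-d, d*e}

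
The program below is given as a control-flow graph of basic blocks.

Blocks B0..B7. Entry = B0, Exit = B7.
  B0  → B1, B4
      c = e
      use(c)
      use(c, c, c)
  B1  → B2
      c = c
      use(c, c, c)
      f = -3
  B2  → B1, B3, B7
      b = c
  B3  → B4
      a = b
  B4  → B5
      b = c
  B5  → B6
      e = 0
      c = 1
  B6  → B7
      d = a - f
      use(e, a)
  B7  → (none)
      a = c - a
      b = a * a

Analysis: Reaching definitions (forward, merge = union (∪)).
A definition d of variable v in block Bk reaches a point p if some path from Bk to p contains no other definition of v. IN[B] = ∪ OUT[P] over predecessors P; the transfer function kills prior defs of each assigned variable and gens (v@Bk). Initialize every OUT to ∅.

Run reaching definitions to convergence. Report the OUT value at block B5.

Answer: {a@B3, b@B4, c@B5, e@B5, f@B1}

Derivation:
Converged values:
  B0: | IN={} | OUT={c@B0}
  B1: | IN={b@B2, c@B0, c@B1, f@B1} | OUT={b@B2, c@B1, f@B1}
  B2: | IN={b@B2, c@B1, f@B1} | OUT={b@B2, c@B1, f@B1}
  B3: | IN={b@B2, c@B1, f@B1} | OUT={a@B3, b@B2, c@B1, f@B1}
  B4: | IN={a@B3, b@B2, c@B0, c@B1, f@B1} | OUT={a@B3, b@B4, c@B0, c@B1, f@B1}
  B5: | IN={a@B3, b@B4, c@B0, c@B1, f@B1} | OUT={a@B3, b@B4, c@B5, e@B5, f@B1}
  B6: | IN={a@B3, b@B4, c@B5, e@B5, f@B1} | OUT={a@B3, b@B4, c@B5, d@B6, e@B5, f@B1}
  B7: | IN={a@B3, b@B2, b@B4, c@B1, c@B5, d@B6, e@B5, f@B1} | OUT={a@B7, b@B7, c@B1, c@B5, d@B6, e@B5, f@B1}

Merge at B5: IN[B5] = OUT[B4] = {a@B3, b@B4, c@B0, c@B1, f@B1}
Applying B5's transfer function to that IN value gives OUT[B5] (row B5 above).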